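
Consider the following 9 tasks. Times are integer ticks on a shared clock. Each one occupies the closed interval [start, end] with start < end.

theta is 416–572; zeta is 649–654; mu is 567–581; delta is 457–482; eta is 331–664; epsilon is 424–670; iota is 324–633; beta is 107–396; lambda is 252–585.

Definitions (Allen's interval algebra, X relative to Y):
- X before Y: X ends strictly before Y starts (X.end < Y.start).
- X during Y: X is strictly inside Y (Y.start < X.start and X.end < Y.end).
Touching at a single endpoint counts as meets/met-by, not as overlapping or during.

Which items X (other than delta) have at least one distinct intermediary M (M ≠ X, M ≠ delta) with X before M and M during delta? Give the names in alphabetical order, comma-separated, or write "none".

none

Target delta = [457, 482].
Intermediaries M with M during delta: none.
Union: none.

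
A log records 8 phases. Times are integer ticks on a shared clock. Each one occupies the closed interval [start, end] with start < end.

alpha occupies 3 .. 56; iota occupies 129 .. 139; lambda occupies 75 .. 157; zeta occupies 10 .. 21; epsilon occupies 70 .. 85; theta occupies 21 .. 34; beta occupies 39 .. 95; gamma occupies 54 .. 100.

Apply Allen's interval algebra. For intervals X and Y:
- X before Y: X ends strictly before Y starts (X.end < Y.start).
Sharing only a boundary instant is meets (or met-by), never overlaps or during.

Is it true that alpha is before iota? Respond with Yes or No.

alpha = [3, 56], iota = [129, 139].
Actual relation of alpha to iota: before.
Asked whether 'before' holds → Yes.

Yes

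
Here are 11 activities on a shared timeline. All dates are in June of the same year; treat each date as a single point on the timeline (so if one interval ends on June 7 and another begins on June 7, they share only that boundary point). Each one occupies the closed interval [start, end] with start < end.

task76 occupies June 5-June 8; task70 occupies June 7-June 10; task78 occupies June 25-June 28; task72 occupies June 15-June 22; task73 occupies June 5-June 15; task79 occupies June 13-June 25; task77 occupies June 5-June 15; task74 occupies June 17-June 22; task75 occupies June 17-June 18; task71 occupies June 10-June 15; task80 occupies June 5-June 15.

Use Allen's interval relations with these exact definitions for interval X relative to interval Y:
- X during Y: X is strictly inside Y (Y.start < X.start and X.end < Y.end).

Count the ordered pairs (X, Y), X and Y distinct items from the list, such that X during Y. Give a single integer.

7

Checking all 110 ordered pairs for relation 'during'; matching pairs in alphabetical order:
(task70, task73): task70 during task73 ✓
(task70, task77): task70 during task77 ✓
(task70, task80): task70 during task80 ✓
(task72, task79): task72 during task79 ✓
(task74, task79): task74 during task79 ✓
(task75, task72): task75 during task72 ✓
(task75, task79): task75 during task79 ✓
Count: 7.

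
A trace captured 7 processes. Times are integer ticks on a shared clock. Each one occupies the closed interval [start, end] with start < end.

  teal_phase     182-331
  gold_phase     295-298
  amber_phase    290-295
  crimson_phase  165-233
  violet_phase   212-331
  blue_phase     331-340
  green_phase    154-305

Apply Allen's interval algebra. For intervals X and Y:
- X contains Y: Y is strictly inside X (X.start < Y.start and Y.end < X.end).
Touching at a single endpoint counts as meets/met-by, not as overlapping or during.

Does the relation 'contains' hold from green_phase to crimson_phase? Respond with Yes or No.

green_phase = [154, 305], crimson_phase = [165, 233].
Actual relation of green_phase to crimson_phase: contains.
Asked whether 'contains' holds → Yes.

Yes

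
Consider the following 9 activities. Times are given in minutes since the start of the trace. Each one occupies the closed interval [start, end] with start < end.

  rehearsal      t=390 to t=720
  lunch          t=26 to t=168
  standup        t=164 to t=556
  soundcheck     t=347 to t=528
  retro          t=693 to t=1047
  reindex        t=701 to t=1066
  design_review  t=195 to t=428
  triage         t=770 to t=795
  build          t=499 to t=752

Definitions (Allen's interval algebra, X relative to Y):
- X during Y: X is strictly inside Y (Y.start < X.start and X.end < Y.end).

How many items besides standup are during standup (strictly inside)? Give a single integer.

2

Target standup = [t=164, t=556].
build [t=499, t=752] → overlapped-by → no.
design_review [t=195, t=428] → during → counts.
lunch [t=26, t=168] → overlaps → no.
rehearsal [t=390, t=720] → overlapped-by → no.
reindex [t=701, t=1066] → after → no.
retro [t=693, t=1047] → after → no.
soundcheck [t=347, t=528] → during → counts.
triage [t=770, t=795] → after → no.
Total: 2.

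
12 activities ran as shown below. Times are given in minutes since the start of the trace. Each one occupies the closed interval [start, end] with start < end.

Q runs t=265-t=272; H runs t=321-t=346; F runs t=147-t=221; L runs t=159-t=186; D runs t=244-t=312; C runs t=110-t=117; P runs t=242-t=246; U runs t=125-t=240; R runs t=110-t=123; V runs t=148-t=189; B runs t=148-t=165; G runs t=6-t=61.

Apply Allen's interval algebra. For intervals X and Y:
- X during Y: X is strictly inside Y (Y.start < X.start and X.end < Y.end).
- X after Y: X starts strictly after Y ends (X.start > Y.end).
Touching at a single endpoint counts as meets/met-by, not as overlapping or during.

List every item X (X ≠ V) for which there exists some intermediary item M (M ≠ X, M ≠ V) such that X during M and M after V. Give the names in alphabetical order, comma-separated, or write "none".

Target V = [t=148, t=189].
Intermediaries M with M after V: D, H, P, Q.
Via D — items with X during D: Q.
Via H — items with X during H: none.
Via P — items with X during P: none.
Via Q — items with X during Q: none.
Union: Q.

Q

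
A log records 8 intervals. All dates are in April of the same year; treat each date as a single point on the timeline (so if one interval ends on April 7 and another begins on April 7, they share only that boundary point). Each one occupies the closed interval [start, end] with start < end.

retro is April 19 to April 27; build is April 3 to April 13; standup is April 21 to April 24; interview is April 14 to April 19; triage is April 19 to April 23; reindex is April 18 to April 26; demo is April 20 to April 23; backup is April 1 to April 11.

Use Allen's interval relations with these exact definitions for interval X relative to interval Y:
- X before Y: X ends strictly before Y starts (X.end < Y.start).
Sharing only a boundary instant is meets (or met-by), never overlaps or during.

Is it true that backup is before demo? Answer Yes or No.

backup = [April 1, April 11], demo = [April 20, April 23].
Actual relation of backup to demo: before.
Asked whether 'before' holds → Yes.

Yes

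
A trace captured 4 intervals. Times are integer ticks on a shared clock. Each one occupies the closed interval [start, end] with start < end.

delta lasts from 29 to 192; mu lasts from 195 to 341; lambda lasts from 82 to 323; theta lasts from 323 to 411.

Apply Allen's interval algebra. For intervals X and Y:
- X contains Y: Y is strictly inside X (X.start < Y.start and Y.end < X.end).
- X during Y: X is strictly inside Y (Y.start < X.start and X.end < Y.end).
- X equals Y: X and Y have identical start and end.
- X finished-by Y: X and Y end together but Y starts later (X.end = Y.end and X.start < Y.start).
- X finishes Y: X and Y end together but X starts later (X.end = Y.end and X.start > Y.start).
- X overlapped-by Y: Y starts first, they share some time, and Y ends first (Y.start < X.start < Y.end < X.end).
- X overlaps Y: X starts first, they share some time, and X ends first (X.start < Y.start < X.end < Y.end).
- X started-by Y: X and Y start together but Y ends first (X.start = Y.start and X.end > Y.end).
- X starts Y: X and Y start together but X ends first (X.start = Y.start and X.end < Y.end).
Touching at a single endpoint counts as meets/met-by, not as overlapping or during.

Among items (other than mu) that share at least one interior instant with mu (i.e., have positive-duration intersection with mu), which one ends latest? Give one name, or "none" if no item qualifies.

theta

Target mu = [195, 341].
delta [29, 192] → before → excluded.
lambda [82, 323] → overlaps → candidate.
theta [323, 411] → overlapped-by → candidate.
Among candidates, latest end is 411 → theta.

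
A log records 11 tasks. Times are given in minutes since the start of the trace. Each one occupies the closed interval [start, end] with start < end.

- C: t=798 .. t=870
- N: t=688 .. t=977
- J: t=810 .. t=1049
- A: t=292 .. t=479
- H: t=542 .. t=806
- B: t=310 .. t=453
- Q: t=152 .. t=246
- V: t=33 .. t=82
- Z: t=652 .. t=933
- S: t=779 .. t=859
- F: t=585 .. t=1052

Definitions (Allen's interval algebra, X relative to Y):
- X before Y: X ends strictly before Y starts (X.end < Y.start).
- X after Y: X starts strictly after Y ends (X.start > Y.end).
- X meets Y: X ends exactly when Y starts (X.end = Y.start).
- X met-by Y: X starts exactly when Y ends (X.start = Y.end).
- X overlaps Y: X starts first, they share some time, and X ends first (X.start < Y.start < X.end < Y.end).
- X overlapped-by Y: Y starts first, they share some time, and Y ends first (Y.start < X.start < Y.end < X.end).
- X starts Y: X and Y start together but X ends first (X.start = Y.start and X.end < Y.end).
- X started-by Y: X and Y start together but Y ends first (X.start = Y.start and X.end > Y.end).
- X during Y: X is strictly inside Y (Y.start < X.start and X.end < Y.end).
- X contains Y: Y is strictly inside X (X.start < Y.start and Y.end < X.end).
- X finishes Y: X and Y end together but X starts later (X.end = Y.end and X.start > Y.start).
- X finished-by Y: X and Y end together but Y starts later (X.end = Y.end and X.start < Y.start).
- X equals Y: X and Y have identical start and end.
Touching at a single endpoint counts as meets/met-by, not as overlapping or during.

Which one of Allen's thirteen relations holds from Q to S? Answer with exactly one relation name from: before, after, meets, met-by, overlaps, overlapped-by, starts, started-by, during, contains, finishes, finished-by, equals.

before

Q = [t=152, t=246]; S = [t=779, t=859].
Compare endpoints: Q.start < S.start, Q.start < S.end, Q.end < S.start, Q.end < S.end.
That pattern is 'before'.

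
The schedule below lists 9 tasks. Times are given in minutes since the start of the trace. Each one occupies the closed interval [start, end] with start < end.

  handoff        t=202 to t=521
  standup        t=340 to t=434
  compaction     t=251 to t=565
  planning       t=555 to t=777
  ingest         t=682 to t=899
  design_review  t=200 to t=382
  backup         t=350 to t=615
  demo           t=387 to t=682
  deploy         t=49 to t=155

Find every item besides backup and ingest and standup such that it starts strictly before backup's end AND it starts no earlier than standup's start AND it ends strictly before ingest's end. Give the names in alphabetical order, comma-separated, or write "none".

demo, planning

Conditions: its start is strictly before backup's end (X.start < t=615) AND its start is no earlier than standup's start (X.start >= t=340) AND its end is strictly before ingest's end (X.end < t=899).
compaction: start t=251 < t=615? ✓; start t=251 >= t=340? ✗; end t=565 < t=899? ✓ → no.
demo: start t=387 < t=615? ✓; start t=387 >= t=340? ✓; end t=682 < t=899? ✓ → yes.
deploy: start t=49 < t=615? ✓; start t=49 >= t=340? ✗; end t=155 < t=899? ✓ → no.
design_review: start t=200 < t=615? ✓; start t=200 >= t=340? ✗; end t=382 < t=899? ✓ → no.
handoff: start t=202 < t=615? ✓; start t=202 >= t=340? ✗; end t=521 < t=899? ✓ → no.
planning: start t=555 < t=615? ✓; start t=555 >= t=340? ✓; end t=777 < t=899? ✓ → yes.
Result: demo, planning.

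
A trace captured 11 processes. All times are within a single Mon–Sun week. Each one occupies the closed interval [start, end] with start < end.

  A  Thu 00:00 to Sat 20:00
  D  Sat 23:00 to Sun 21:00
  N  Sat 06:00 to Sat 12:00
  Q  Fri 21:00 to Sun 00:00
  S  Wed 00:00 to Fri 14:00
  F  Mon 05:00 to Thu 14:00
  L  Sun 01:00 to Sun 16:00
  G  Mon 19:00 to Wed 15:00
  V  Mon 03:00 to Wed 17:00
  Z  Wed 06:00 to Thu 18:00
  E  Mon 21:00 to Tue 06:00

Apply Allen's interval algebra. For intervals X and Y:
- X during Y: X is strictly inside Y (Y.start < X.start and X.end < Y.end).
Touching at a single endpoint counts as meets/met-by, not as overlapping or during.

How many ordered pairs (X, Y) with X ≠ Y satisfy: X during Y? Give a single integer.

9

Checking all 110 ordered pairs for relation 'during'; matching pairs in alphabetical order:
(E, F): E during F ✓
(E, G): E during G ✓
(E, V): E during V ✓
(G, F): G during F ✓
(G, V): G during V ✓
(L, D): L during D ✓
(N, A): N during A ✓
(N, Q): N during Q ✓
(Z, S): Z during S ✓
Count: 9.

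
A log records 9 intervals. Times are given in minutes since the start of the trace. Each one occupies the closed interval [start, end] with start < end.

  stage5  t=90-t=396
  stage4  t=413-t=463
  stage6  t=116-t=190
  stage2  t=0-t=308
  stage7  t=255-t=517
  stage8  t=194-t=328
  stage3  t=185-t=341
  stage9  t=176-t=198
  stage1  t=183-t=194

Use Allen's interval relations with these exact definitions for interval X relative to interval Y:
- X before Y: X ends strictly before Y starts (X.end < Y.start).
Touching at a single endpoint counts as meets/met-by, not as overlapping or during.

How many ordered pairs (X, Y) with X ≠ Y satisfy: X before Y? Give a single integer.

11

Checking all 72 ordered pairs for relation 'before'; matching pairs in alphabetical order:
(stage1, stage4): stage1 before stage4 ✓
(stage1, stage7): stage1 before stage7 ✓
(stage2, stage4): stage2 before stage4 ✓
(stage3, stage4): stage3 before stage4 ✓
(stage5, stage4): stage5 before stage4 ✓
(stage6, stage4): stage6 before stage4 ✓
(stage6, stage7): stage6 before stage7 ✓
(stage6, stage8): stage6 before stage8 ✓
(stage8, stage4): stage8 before stage4 ✓
(stage9, stage4): stage9 before stage4 ✓
(stage9, stage7): stage9 before stage7 ✓
Count: 11.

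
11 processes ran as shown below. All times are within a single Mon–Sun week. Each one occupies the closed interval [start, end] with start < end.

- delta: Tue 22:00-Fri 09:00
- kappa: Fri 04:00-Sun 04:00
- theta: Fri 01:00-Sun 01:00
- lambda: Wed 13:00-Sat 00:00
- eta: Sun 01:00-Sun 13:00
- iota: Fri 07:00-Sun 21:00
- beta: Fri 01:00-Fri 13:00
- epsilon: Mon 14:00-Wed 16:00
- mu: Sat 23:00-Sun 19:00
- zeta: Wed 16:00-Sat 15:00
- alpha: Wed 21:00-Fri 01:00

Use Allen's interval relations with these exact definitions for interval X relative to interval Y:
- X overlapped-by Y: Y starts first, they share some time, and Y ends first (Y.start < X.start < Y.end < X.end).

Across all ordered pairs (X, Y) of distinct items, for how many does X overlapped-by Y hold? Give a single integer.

Checking all 110 ordered pairs for relation 'overlapped-by'; matching pairs in alphabetical order:
(beta, delta): beta overlapped-by delta ✓
(delta, epsilon): delta overlapped-by epsilon ✓
(eta, kappa): eta overlapped-by kappa ✓
(iota, beta): iota overlapped-by beta ✓
(iota, delta): iota overlapped-by delta ✓
(iota, kappa): iota overlapped-by kappa ✓
(iota, lambda): iota overlapped-by lambda ✓
(iota, theta): iota overlapped-by theta ✓
(iota, zeta): iota overlapped-by zeta ✓
(kappa, beta): kappa overlapped-by beta ✓
(kappa, delta): kappa overlapped-by delta ✓
(kappa, lambda): kappa overlapped-by lambda ✓
(kappa, theta): kappa overlapped-by theta ✓
(kappa, zeta): kappa overlapped-by zeta ✓
(lambda, delta): lambda overlapped-by delta ✓
(lambda, epsilon): lambda overlapped-by epsilon ✓
(mu, kappa): mu overlapped-by kappa ✓
(mu, theta): mu overlapped-by theta ✓
(theta, delta): theta overlapped-by delta ✓
(theta, lambda): theta overlapped-by lambda ✓
(theta, zeta): theta overlapped-by zeta ✓
(zeta, delta): zeta overlapped-by delta ✓
(zeta, lambda): zeta overlapped-by lambda ✓
Count: 23.

23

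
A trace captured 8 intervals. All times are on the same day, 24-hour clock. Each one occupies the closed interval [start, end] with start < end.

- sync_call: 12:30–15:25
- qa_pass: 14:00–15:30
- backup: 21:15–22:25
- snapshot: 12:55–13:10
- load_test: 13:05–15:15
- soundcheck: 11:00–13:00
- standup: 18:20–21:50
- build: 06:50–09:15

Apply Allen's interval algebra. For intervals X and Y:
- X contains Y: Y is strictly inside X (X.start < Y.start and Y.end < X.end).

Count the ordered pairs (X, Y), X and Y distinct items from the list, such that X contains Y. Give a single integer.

Checking all 56 ordered pairs for relation 'contains'; matching pairs in alphabetical order:
(sync_call, load_test): sync_call contains load_test ✓
(sync_call, snapshot): sync_call contains snapshot ✓
Count: 2.

2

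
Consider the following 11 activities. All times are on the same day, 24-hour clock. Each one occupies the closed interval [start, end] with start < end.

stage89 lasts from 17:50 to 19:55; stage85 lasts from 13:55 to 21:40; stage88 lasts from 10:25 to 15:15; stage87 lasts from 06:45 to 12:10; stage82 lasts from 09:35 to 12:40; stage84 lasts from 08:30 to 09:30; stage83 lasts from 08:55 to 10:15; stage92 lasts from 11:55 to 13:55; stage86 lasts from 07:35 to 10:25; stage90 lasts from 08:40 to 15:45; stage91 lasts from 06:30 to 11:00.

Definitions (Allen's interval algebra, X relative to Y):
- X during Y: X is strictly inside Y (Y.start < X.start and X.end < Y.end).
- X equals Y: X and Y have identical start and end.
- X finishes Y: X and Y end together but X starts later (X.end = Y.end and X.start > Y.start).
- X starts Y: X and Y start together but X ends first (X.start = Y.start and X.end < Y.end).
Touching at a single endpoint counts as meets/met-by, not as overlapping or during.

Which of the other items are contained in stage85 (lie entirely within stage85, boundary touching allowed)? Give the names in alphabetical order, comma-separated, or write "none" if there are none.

stage89

Target stage85 = [13:55, 21:40].
stage82 [09:35, 12:40] → before → no.
stage83 [08:55, 10:15] → before → no.
stage84 [08:30, 09:30] → before → no.
stage86 [07:35, 10:25] → before → no.
stage87 [06:45, 12:10] → before → no.
stage88 [10:25, 15:15] → overlaps → no.
stage89 [17:50, 19:55] → during → yes.
stage90 [08:40, 15:45] → overlaps → no.
stage91 [06:30, 11:00] → before → no.
stage92 [11:55, 13:55] → meets → no.
Result: stage89.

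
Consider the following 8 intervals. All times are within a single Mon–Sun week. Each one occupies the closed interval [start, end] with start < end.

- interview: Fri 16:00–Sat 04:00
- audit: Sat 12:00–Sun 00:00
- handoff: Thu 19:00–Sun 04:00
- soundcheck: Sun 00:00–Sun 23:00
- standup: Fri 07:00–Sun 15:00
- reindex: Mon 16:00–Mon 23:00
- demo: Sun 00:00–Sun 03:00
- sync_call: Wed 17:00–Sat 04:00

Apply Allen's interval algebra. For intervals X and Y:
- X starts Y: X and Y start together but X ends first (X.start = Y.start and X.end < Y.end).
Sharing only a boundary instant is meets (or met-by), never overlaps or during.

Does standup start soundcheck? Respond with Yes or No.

No

standup = [Fri 07:00, Sun 15:00], soundcheck = [Sun 00:00, Sun 23:00].
Actual relation of standup to soundcheck: overlaps.
Asked whether 'starts' holds → No.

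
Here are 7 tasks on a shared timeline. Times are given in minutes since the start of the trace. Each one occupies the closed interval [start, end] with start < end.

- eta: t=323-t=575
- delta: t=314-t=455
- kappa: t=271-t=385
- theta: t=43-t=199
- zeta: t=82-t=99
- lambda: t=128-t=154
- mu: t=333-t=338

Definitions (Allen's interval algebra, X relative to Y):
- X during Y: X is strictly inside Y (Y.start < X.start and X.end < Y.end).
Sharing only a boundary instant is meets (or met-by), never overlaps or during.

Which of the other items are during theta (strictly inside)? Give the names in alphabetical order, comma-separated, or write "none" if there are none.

lambda, zeta

Target theta = [t=43, t=199].
delta [t=314, t=455] → after → no.
eta [t=323, t=575] → after → no.
kappa [t=271, t=385] → after → no.
lambda [t=128, t=154] → during → yes.
mu [t=333, t=338] → after → no.
zeta [t=82, t=99] → during → yes.
Result: lambda, zeta.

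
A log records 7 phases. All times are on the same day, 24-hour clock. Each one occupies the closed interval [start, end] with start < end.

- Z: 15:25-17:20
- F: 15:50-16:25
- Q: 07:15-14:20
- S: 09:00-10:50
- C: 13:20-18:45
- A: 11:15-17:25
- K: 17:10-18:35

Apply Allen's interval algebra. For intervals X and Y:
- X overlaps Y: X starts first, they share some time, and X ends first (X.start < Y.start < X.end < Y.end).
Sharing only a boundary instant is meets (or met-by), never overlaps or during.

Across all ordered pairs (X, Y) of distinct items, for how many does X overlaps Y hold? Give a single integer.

Checking all 42 ordered pairs for relation 'overlaps'; matching pairs in alphabetical order:
(A, C): A overlaps C ✓
(A, K): A overlaps K ✓
(Q, A): Q overlaps A ✓
(Q, C): Q overlaps C ✓
(Z, K): Z overlaps K ✓
Count: 5.

5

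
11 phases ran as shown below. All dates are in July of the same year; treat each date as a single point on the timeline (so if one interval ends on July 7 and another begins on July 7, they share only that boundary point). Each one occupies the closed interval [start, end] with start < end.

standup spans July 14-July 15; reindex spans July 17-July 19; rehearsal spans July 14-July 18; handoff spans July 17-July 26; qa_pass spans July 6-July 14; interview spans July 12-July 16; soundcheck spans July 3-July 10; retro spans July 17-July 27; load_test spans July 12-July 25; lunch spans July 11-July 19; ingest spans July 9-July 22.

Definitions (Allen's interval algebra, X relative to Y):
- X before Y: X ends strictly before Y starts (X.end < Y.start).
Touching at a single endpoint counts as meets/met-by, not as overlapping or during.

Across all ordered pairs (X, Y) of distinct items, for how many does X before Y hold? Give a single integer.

Checking all 110 ordered pairs for relation 'before'; matching pairs in alphabetical order:
(interview, handoff): interview before handoff ✓
(interview, reindex): interview before reindex ✓
(interview, retro): interview before retro ✓
(qa_pass, handoff): qa_pass before handoff ✓
(qa_pass, reindex): qa_pass before reindex ✓
(qa_pass, retro): qa_pass before retro ✓
(soundcheck, handoff): soundcheck before handoff ✓
(soundcheck, interview): soundcheck before interview ✓
(soundcheck, load_test): soundcheck before load_test ✓
(soundcheck, lunch): soundcheck before lunch ✓
(soundcheck, rehearsal): soundcheck before rehearsal ✓
(soundcheck, reindex): soundcheck before reindex ✓
(soundcheck, retro): soundcheck before retro ✓
(soundcheck, standup): soundcheck before standup ✓
(standup, handoff): standup before handoff ✓
(standup, reindex): standup before reindex ✓
(standup, retro): standup before retro ✓
Count: 17.

17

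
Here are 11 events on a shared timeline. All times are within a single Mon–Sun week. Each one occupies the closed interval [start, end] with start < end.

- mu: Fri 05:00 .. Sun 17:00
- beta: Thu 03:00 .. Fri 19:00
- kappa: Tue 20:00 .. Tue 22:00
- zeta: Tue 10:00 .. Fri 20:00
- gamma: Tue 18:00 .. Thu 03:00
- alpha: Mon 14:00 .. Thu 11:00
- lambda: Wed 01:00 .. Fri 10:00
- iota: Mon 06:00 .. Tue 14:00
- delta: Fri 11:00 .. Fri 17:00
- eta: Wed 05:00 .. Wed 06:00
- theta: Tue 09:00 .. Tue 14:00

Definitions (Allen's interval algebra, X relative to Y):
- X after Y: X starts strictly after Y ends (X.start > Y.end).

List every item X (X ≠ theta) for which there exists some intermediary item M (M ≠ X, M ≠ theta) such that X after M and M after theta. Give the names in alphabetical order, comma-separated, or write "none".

Target theta = [Tue 09:00, Tue 14:00].
Intermediaries M with M after theta: beta, delta, eta, gamma, kappa, lambda, mu.
Via beta — items with X after beta: none.
Via delta — items with X after delta: none.
Via eta — items with X after eta: beta, delta, mu.
Via gamma — items with X after gamma: delta, mu.
Via kappa — items with X after kappa: beta, delta, eta, lambda, mu.
Via lambda — items with X after lambda: delta.
Via mu — items with X after mu: none.
Union: beta, delta, eta, lambda, mu.

beta, delta, eta, lambda, mu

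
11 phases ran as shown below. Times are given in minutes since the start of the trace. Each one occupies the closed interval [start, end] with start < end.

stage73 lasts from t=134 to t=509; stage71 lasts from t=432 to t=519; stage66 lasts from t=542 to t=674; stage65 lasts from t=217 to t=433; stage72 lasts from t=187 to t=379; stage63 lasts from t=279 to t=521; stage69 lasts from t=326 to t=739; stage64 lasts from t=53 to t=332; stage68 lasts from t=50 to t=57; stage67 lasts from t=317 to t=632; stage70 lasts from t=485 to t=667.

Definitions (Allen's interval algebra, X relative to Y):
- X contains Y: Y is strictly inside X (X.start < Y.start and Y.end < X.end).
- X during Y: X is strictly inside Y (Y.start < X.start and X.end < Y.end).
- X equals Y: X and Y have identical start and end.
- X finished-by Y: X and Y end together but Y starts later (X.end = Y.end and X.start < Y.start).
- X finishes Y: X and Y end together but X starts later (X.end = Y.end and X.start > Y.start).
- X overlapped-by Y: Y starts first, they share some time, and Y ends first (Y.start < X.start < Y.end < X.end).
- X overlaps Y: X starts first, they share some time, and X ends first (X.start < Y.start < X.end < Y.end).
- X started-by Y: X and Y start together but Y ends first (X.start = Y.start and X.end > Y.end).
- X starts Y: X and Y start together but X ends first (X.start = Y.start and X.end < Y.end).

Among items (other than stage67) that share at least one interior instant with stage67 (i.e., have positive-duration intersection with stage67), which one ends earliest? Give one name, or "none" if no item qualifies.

stage64

Target stage67 = [t=317, t=632].
stage63 [t=279, t=521] → overlaps → candidate.
stage64 [t=53, t=332] → overlaps → candidate.
stage65 [t=217, t=433] → overlaps → candidate.
stage66 [t=542, t=674] → overlapped-by → candidate.
stage68 [t=50, t=57] → before → excluded.
stage69 [t=326, t=739] → overlapped-by → candidate.
stage70 [t=485, t=667] → overlapped-by → candidate.
stage71 [t=432, t=519] → during → candidate.
stage72 [t=187, t=379] → overlaps → candidate.
stage73 [t=134, t=509] → overlaps → candidate.
Among candidates, earliest end is t=332 → stage64.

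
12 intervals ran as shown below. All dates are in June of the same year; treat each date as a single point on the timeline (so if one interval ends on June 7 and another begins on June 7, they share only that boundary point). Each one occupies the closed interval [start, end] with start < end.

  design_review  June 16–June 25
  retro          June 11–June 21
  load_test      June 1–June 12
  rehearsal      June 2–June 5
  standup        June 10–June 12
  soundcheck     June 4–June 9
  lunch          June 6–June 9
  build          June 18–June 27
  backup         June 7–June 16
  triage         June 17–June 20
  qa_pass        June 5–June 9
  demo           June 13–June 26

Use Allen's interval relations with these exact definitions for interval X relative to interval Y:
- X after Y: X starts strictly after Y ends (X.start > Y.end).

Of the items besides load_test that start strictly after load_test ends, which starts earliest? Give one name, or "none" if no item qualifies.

Target load_test = [June 1, June 12].
backup [June 7, June 16] → overlapped-by → excluded.
build [June 18, June 27] → after → candidate.
demo [June 13, June 26] → after → candidate.
design_review [June 16, June 25] → after → candidate.
lunch [June 6, June 9] → during → excluded.
qa_pass [June 5, June 9] → during → excluded.
rehearsal [June 2, June 5] → during → excluded.
retro [June 11, June 21] → overlapped-by → excluded.
soundcheck [June 4, June 9] → during → excluded.
standup [June 10, June 12] → finishes → excluded.
triage [June 17, June 20] → after → candidate.
Among candidates, earliest start is June 13 → demo.

demo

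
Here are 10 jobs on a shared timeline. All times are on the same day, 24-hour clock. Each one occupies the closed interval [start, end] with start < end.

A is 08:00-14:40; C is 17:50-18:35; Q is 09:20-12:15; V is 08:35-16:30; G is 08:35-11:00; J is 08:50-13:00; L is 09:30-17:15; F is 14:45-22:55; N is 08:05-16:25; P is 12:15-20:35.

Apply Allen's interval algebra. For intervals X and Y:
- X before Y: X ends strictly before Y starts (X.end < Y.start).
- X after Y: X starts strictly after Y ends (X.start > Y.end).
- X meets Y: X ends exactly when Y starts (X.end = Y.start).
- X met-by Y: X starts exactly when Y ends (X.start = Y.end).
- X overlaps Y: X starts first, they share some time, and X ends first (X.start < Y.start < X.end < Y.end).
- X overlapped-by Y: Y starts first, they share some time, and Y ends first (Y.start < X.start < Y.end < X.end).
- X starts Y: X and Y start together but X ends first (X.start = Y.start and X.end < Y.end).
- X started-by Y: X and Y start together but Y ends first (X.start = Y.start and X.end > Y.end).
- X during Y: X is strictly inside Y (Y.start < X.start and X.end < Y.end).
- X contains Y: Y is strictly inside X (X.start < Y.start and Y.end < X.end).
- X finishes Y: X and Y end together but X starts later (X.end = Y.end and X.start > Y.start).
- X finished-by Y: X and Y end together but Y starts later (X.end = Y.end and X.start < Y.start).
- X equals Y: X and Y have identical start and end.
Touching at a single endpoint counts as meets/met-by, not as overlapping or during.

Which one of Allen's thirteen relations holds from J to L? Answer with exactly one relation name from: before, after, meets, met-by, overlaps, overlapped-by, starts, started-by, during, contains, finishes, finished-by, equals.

J = [08:50, 13:00]; L = [09:30, 17:15].
Compare endpoints: J.start < L.start, J.start < L.end, J.end > L.start, J.end < L.end.
That pattern is 'overlaps'.

overlaps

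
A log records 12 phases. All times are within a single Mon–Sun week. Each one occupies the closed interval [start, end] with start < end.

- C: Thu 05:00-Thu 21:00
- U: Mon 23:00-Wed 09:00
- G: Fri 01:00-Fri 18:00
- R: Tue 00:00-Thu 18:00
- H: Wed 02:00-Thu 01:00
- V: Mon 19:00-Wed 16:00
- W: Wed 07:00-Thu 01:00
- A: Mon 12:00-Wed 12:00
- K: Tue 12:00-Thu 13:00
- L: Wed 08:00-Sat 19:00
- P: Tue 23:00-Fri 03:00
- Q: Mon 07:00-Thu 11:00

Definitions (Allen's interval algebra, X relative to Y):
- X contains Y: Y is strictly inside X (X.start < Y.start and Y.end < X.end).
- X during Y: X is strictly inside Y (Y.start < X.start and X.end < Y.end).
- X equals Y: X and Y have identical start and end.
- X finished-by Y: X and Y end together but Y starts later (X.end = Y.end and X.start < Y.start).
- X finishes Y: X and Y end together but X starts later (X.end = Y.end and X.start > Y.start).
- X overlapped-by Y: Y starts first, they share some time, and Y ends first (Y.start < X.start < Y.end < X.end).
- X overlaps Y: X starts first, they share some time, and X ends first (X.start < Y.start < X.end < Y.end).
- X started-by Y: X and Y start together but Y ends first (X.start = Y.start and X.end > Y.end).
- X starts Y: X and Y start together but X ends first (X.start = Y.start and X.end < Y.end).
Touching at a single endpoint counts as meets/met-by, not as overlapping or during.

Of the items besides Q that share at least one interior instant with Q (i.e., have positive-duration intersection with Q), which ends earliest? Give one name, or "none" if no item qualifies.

Target Q = [Mon 07:00, Thu 11:00].
A [Mon 12:00, Wed 12:00] → during → candidate.
C [Thu 05:00, Thu 21:00] → overlapped-by → candidate.
G [Fri 01:00, Fri 18:00] → after → excluded.
H [Wed 02:00, Thu 01:00] → during → candidate.
K [Tue 12:00, Thu 13:00] → overlapped-by → candidate.
L [Wed 08:00, Sat 19:00] → overlapped-by → candidate.
P [Tue 23:00, Fri 03:00] → overlapped-by → candidate.
R [Tue 00:00, Thu 18:00] → overlapped-by → candidate.
U [Mon 23:00, Wed 09:00] → during → candidate.
V [Mon 19:00, Wed 16:00] → during → candidate.
W [Wed 07:00, Thu 01:00] → during → candidate.
Among candidates, earliest end is Wed 09:00 → U.

U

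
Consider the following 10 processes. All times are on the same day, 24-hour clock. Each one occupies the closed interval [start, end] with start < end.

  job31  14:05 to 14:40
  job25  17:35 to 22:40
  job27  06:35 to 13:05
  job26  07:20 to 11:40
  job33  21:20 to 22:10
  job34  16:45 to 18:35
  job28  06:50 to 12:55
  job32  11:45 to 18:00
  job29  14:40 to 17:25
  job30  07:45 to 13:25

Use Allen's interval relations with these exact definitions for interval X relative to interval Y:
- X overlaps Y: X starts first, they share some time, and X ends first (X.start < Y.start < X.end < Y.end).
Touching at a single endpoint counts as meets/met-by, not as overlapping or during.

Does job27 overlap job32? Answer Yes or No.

job27 = [06:35, 13:05], job32 = [11:45, 18:00].
Actual relation of job27 to job32: overlaps.
Asked whether 'overlaps' holds → Yes.

Yes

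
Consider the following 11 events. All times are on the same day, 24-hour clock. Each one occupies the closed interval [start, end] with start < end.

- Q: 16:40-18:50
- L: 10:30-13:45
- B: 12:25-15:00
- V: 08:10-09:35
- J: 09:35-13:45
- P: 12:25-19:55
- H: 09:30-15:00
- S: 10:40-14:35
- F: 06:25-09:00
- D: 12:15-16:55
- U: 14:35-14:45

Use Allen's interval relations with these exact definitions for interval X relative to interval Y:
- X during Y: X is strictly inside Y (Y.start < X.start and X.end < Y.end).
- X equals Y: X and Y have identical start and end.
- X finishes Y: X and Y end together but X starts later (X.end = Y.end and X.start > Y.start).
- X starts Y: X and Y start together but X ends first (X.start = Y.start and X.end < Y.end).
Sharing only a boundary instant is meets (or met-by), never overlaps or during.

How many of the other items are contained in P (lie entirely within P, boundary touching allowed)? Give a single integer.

Target P = [12:25, 19:55].
B [12:25, 15:00] → starts → counts.
D [12:15, 16:55] → overlaps → no.
F [06:25, 09:00] → before → no.
H [09:30, 15:00] → overlaps → no.
J [09:35, 13:45] → overlaps → no.
L [10:30, 13:45] → overlaps → no.
Q [16:40, 18:50] → during → counts.
S [10:40, 14:35] → overlaps → no.
U [14:35, 14:45] → during → counts.
V [08:10, 09:35] → before → no.
Total: 3.

3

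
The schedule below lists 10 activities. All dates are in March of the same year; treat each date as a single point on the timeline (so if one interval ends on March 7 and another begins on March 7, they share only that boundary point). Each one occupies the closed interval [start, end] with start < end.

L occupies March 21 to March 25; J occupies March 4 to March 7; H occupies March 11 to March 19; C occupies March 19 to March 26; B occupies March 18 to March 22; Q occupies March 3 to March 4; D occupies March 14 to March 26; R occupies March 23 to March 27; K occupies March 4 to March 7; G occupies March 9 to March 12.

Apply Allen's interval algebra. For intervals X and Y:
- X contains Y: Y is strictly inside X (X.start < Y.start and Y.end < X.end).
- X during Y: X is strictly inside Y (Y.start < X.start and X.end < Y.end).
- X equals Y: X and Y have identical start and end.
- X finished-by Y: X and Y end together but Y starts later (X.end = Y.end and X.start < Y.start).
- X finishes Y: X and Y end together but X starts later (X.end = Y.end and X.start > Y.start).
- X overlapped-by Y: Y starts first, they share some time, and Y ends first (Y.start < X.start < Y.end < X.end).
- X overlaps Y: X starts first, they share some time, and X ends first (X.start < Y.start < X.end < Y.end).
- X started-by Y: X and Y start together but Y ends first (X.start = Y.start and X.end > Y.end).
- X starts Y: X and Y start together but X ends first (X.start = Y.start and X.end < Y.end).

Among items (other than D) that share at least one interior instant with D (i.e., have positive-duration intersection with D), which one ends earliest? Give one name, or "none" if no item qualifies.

H

Target D = [March 14, March 26].
B [March 18, March 22] → during → candidate.
C [March 19, March 26] → finishes → candidate.
G [March 9, March 12] → before → excluded.
H [March 11, March 19] → overlaps → candidate.
J [March 4, March 7] → before → excluded.
K [March 4, March 7] → before → excluded.
L [March 21, March 25] → during → candidate.
Q [March 3, March 4] → before → excluded.
R [March 23, March 27] → overlapped-by → candidate.
Among candidates, earliest end is March 19 → H.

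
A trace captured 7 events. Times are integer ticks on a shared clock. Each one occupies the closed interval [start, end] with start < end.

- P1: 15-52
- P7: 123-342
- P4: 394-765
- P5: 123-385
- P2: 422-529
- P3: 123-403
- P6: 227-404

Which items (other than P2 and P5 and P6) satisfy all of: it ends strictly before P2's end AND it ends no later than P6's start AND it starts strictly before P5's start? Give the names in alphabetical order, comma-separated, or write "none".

P1

Conditions: its end is strictly before P2's end (X.end < 529) AND its end is no later than P6's start (X.end <= 227) AND its start is strictly before P5's start (X.start < 123).
P1: end 52 < 529? ✓; end 52 <= 227? ✓; start 15 < 123? ✓ → yes.
P3: end 403 < 529? ✓; end 403 <= 227? ✗; start 123 < 123? ✗ → no.
P4: end 765 < 529? ✗; end 765 <= 227? ✗; start 394 < 123? ✗ → no.
P7: end 342 < 529? ✓; end 342 <= 227? ✗; start 123 < 123? ✗ → no.
Result: P1.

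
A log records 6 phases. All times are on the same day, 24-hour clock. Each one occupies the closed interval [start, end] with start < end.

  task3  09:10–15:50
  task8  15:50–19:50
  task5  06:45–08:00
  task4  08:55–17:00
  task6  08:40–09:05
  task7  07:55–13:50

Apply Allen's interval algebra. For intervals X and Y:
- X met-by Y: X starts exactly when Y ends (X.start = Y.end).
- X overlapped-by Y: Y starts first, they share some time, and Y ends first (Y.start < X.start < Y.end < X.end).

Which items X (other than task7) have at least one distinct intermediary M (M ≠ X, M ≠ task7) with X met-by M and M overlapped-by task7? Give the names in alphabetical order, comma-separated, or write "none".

Target task7 = [07:55, 13:50].
Intermediaries M with M overlapped-by task7: task3, task4.
Via task3 — items with X met-by task3: task8.
Via task4 — items with X met-by task4: none.
Union: task8.

task8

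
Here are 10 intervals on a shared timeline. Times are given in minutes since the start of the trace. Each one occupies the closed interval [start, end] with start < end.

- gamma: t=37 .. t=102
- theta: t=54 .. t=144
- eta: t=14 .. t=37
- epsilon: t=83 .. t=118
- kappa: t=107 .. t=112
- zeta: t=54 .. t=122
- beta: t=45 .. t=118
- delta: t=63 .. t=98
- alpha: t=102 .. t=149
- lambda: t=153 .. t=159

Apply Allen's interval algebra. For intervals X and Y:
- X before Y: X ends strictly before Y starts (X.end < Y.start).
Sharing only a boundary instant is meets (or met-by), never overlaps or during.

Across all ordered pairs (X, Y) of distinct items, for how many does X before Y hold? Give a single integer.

19

Checking all 90 ordered pairs for relation 'before'; matching pairs in alphabetical order:
(alpha, lambda): alpha before lambda ✓
(beta, lambda): beta before lambda ✓
(delta, alpha): delta before alpha ✓
(delta, kappa): delta before kappa ✓
(delta, lambda): delta before lambda ✓
(epsilon, lambda): epsilon before lambda ✓
(eta, alpha): eta before alpha ✓
(eta, beta): eta before beta ✓
(eta, delta): eta before delta ✓
(eta, epsilon): eta before epsilon ✓
(eta, kappa): eta before kappa ✓
(eta, lambda): eta before lambda ✓
(eta, theta): eta before theta ✓
(eta, zeta): eta before zeta ✓
(gamma, kappa): gamma before kappa ✓
(gamma, lambda): gamma before lambda ✓
(kappa, lambda): kappa before lambda ✓
(theta, lambda): theta before lambda ✓
(zeta, lambda): zeta before lambda ✓
Count: 19.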